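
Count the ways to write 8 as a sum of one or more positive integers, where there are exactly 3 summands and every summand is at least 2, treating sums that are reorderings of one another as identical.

2

Enumerating:
4, 2, 2
3, 3, 2
Counting gives 2.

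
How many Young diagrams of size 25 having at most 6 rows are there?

There are 612 such partitions.

612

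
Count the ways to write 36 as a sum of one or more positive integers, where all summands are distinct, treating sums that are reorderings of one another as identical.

Counting exhaustively, 668 partitions satisfy the conditions.

668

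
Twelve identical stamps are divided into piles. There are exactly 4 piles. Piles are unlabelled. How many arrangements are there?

15

They are:
9,1,1,1
8,2,1,1
7,3,1,1
7,2,2,1
6,4,1,1
6,3,2,1
6,2,2,2
5,5,1,1
5,4,2,1
5,3,3,1
5,3,2,2
4,4,3,1
4,4,2,2
4,3,3,2
3,3,3,3
That's 15 in total.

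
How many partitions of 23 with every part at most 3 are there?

56

There are too many to list fully; the first 12 (by largest part) are:
2+3+3+3+3+3+3+3
1+1+3+3+3+3+3+3+3
1+2+2+3+3+3+3+3+3
1+1+1+2+3+3+3+3+3+3
1+1+1+1+1+3+3+3+3+3+3
2+2+2+2+3+3+3+3+3
1+1+2+2+2+3+3+3+3+3
1+1+1+1+2+2+3+3+3+3+3
1+1+1+1+1+1+2+3+3+3+3+3
1+1+1+1+1+1+1+1+3+3+3+3+3
1+2+2+2+2+2+3+3+3+3
1+1+1+2+2+2+2+3+3+3+3
…and 44 more, for 56 total.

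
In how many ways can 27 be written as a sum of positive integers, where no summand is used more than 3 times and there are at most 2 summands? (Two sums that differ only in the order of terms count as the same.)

14

They are:
27
26, 1
25, 2
24, 3
23, 4
22, 5
21, 6
20, 7
19, 8
18, 9
17, 10
16, 11
15, 12
14, 13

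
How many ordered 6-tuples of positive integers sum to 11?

252

A composition of 11 into 6 positive parts is chosen by placing 5 dividers among the 10 gaps between 11 units: C(10,5) = 252.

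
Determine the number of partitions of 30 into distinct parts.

296

Systematic enumeration (by largest part, then next-largest, …) yields 296.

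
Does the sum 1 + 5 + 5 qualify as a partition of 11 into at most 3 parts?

Yes

The parts sum to 11, and the condition 'there are at most 3 summands' holds.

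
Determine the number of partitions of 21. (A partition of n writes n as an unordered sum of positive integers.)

Systematic enumeration (by largest part, then next-largest, …) yields 792.

792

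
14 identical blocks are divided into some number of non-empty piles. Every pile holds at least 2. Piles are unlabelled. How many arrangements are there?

34

A partial list (first 12 by largest part):
14
12,2
11,3
10,4
10,2,2
9,5
9,3,2
8,6
8,4,2
8,3,3
8,2,2,2
7,7
…and 22 more, for 34 total.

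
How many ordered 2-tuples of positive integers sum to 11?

10

A composition of 11 into 2 positive parts is chosen by placing 1 dividers among the 10 gaps between 11 units: C(10,1) = 10.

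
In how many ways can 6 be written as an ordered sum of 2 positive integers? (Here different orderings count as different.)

5

By stars and bars with positive parts, the count is C(5,1) = 5.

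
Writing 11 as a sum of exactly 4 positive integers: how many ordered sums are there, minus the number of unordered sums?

109

Ordered (compositions into 4 parts): C(10,3) = 120.
Partitions of 11 into exactly 4 parts: 11.
Difference: 120 − 11 = 109.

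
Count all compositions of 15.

16384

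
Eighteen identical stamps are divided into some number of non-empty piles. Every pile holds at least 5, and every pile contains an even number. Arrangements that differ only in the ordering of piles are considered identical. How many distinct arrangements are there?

Enumerating:
18
12+6
10+8
6+6+6

4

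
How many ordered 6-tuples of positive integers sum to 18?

6188

By stars and bars with positive parts, the count is C(17,5) = 6188.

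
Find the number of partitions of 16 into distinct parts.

There are too many to list fully; the first 12 (by largest part) are:
16
15,1
14,2
13,3
13,2,1
12,4
12,3,1
11,5
11,4,1
11,3,2
10,6
10,5,1
…and 20 more, for 32 total.

32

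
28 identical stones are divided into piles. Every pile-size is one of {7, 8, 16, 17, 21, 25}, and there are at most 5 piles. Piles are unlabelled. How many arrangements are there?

2

They are:
21+7
7+7+7+7
Counting gives 2.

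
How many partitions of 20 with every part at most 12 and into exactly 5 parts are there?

Systematic enumeration (by largest part, then next-largest, …) yields 77.

77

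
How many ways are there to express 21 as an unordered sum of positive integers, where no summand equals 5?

561

Direct enumeration gives 561 partitions.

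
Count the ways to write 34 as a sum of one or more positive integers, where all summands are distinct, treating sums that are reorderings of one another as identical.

512

Counting exhaustively, 512 partitions satisfy the conditions.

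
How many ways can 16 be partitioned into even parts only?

They are:
16
14,2
12,4
12,2,2
10,6
10,4,2
10,2,2,2
8,8
8,6,2
8,4,4
8,4,2,2
8,2,2,2,2
6,6,4
6,6,2,2
6,4,4,2
6,4,2,2,2
6,2,2,2,2,2
4,4,4,4
4,4,4,2,2
4,4,2,2,2,2
4,2,2,2,2,2,2
2,2,2,2,2,2,2,2
Counting gives 22.

22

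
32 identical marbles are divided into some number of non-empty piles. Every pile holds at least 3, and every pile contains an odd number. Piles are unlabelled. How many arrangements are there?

A partial list (first 12 by largest part):
29, 3
27, 5
25, 7
23, 9
23, 3, 3, 3
21, 11
21, 5, 3, 3
19, 13
19, 7, 3, 3
19, 5, 5, 3
17, 15
17, 9, 3, 3
…and 38 more, for 50 total.

50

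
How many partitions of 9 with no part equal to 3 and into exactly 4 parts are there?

3

The partitions of 9 that satisfy the conditions:
6+1+1+1
5+2+1+1
4+2+2+1
That's 3 in total.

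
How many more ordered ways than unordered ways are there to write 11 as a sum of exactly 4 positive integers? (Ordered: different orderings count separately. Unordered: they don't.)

109

Ordered (compositions into 4 parts): C(10,3) = 120.
Unordered (partitions into 4 parts): 11.
Difference: 120 − 11 = 109.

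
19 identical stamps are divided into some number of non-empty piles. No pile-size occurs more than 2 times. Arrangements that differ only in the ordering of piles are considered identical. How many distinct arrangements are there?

163

A full systematic count gives 163.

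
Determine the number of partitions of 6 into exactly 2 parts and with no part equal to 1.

The partitions of 6 that satisfy the conditions:
4, 2
3, 3

2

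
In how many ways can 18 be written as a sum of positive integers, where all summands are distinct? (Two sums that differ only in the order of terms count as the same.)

46

There are too many to list fully; the first 12 (by largest part) are:
18
17 + 1
16 + 2
15 + 3
15 + 2 + 1
14 + 4
14 + 3 + 1
13 + 5
13 + 4 + 1
13 + 3 + 2
12 + 6
12 + 5 + 1
…and 34 more, for 46 total.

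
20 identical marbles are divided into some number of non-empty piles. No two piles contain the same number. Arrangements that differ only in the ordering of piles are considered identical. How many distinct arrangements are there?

64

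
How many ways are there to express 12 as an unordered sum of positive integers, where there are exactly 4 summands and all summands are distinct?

2

They are:
6+3+2+1
5+4+2+1
That's 2 in total.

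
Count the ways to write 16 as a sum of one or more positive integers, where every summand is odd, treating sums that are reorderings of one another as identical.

32

There are too many to list fully; the first 12 (by largest part) are:
15 + 1
13 + 3
13 + 1 + 1 + 1
11 + 5
11 + 3 + 1 + 1
11 + 1 + 1 + 1 + 1 + 1
9 + 7
9 + 5 + 1 + 1
9 + 3 + 3 + 1
9 + 3 + 1 + 1 + 1 + 1
9 + 1 + 1 + 1 + 1 + 1 + 1 + 1
7 + 7 + 1 + 1
…and 20 more, for 32 total.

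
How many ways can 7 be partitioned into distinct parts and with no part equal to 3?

4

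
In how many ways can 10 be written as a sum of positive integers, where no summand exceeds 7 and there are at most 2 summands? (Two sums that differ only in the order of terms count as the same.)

Listing the qualifying partitions of 10:
3, 7
4, 6
5, 5
That's 3 in total.

3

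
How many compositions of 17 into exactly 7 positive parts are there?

8008

A composition of 17 into 7 positive parts is chosen by placing 6 dividers among the 16 gaps between 17 units: C(16,6) = 8008.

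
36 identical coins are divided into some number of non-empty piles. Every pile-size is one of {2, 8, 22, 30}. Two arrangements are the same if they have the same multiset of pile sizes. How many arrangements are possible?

They are:
2,2,2,30
2,2,2,8,22
2,2,2,2,2,2,2,22
2,2,8,8,8,8
2,2,2,2,2,2,8,8,8
2,2,2,2,2,2,2,2,2,2,8,8
2,2,2,2,2,2,2,2,2,2,2,2,2,2,8
2,2,2,2,2,2,2,2,2,2,2,2,2,2,2,2,2,2
That's 8 in total.

8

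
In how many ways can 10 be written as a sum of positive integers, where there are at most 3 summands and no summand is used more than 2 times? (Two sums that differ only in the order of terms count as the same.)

They are:
10
1+9
2+8
1+1+8
3+7
1+2+7
4+6
1+3+6
2+2+6
5+5
1+4+5
2+3+5
2+4+4
3+3+4
That's 14 in total.

14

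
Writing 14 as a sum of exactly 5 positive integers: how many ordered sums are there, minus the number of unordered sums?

692

Ordered (compositions into 5 parts): C(13,4) = 715.
Partitions of 14 into exactly 5 parts: 23.
Difference: 715 − 23 = 692.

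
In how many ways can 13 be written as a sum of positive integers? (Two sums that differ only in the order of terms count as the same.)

101

Direct enumeration gives 101 partitions.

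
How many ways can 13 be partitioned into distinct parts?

18

The partitions of 13 that satisfy the conditions:
13
1,12
2,11
3,10
1,2,10
4,9
1,3,9
5,8
1,4,8
2,3,8
6,7
1,5,7
2,4,7
1,2,3,7
2,5,6
3,4,6
1,2,4,6
1,3,4,5
Counting gives 18.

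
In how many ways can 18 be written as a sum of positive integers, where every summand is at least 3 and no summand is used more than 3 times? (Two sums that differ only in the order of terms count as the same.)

31

A partial list (first 12 by largest part):
18
3+15
4+14
5+13
6+12
3+3+12
7+11
3+4+11
8+10
3+5+10
4+4+10
9+9
…and 19 more, for 31 total.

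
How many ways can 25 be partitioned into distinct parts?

142

A full systematic count gives 142.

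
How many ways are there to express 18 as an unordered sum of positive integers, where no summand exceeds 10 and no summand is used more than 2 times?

104

Counting exhaustively, 104 partitions satisfy the conditions.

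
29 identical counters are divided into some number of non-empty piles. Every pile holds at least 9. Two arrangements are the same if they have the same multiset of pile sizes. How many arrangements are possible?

9

They are:
29
9 + 20
10 + 19
11 + 18
12 + 17
13 + 16
14 + 15
9 + 9 + 11
9 + 10 + 10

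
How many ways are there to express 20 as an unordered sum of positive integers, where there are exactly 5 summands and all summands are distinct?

7

The partitions of 20 that satisfy the conditions:
1+2+3+4+10
1+2+3+5+9
1+2+3+6+8
1+2+4+5+8
1+2+4+6+7
1+3+4+5+7
2+3+4+5+6
That's 7 in total.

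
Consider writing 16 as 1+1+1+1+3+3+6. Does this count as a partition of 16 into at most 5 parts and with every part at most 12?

No

The parts sum to 16, and the condition 'there are at most 5 summands' is violated.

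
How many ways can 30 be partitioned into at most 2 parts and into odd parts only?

8

They are:
29+1
27+3
25+5
23+7
21+9
19+11
17+13
15+15
Counting gives 8.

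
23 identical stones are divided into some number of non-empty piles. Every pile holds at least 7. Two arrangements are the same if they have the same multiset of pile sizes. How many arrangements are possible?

8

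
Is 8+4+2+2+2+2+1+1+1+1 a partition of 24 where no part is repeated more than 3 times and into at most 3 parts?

No

The parts sum to 24, and the condition 'no summand is used more than 3 times' is violated.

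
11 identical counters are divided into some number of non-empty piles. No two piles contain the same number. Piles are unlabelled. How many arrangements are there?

Enumerating:
11
1+10
2+9
3+8
1+2+8
4+7
1+3+7
5+6
1+4+6
2+3+6
2+4+5
1+2+3+5
That's 12 in total.

12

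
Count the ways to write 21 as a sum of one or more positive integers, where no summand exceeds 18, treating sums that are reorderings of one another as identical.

788

There are 788 such partitions.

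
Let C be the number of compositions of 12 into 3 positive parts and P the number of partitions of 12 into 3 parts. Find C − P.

Ordered (compositions into 3 parts): C(11,2) = 55.
Unordered (partitions into 3 parts): 12.
Difference: 55 − 12 = 43.

43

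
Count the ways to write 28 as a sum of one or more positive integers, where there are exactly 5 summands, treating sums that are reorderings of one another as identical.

291

Direct enumeration gives 291 partitions.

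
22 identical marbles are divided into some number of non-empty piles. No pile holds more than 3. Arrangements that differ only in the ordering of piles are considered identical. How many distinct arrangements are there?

52

There are too many to list fully; the first 12 (by largest part) are:
3 + 3 + 3 + 3 + 3 + 3 + 3 + 1
3 + 3 + 3 + 3 + 3 + 3 + 2 + 2
3 + 3 + 3 + 3 + 3 + 3 + 2 + 1 + 1
3 + 3 + 3 + 3 + 3 + 3 + 1 + 1 + 1 + 1
3 + 3 + 3 + 3 + 3 + 2 + 2 + 2 + 1
3 + 3 + 3 + 3 + 3 + 2 + 2 + 1 + 1 + 1
3 + 3 + 3 + 3 + 3 + 2 + 1 + 1 + 1 + 1 + 1
3 + 3 + 3 + 3 + 3 + 1 + 1 + 1 + 1 + 1 + 1 + 1
3 + 3 + 3 + 3 + 2 + 2 + 2 + 2 + 2
3 + 3 + 3 + 3 + 2 + 2 + 2 + 2 + 1 + 1
3 + 3 + 3 + 3 + 2 + 2 + 2 + 1 + 1 + 1 + 1
3 + 3 + 3 + 3 + 2 + 2 + 1 + 1 + 1 + 1 + 1 + 1
…and 40 more, for 52 total.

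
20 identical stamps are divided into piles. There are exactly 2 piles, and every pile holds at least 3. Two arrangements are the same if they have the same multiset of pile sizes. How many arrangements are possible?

8

They are:
17+3
16+4
15+5
14+6
13+7
12+8
11+9
10+10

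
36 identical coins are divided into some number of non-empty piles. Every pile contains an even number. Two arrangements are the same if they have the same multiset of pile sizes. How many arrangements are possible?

A full systematic count gives 385.

385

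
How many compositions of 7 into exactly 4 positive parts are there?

20

By stars and bars with positive parts, the count is C(6,3) = 20.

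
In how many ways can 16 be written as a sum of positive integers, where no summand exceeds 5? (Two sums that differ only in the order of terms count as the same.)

There are 101 such partitions.

101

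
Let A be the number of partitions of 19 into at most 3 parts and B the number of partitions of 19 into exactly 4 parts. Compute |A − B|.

14

Partitions of 19 into at most 3 parts: 40.
Partitions of 19 into exactly 4 parts: 54.
|40 − 54| = 14.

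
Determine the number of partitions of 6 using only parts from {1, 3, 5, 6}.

5

The partitions of 6 that satisfy the conditions:
6
5,1
3,3
3,1,1,1
1,1,1,1,1,1
That's 5 in total.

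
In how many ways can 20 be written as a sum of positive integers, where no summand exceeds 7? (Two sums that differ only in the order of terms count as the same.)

There are 364 such partitions.

364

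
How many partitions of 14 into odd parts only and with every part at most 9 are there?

They are:
9, 5
9, 3, 1, 1
9, 1, 1, 1, 1, 1
7, 7
7, 5, 1, 1
7, 3, 3, 1
7, 3, 1, 1, 1, 1
7, 1, 1, 1, 1, 1, 1, 1
5, 5, 3, 1
5, 5, 1, 1, 1, 1
5, 3, 3, 3
5, 3, 3, 1, 1, 1
5, 3, 1, 1, 1, 1, 1, 1
5, 1, 1, 1, 1, 1, 1, 1, 1, 1
3, 3, 3, 3, 1, 1
3, 3, 3, 1, 1, 1, 1, 1
3, 3, 1, 1, 1, 1, 1, 1, 1, 1
3, 1, 1, 1, 1, 1, 1, 1, 1, 1, 1, 1
1, 1, 1, 1, 1, 1, 1, 1, 1, 1, 1, 1, 1, 1
That's 19 in total.

19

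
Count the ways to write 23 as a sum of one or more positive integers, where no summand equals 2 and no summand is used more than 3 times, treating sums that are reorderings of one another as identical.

244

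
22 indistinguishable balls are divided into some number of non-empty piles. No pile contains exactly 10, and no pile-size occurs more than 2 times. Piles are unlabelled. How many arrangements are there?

Systematic enumeration (by largest part, then next-largest, …) yields 261.

261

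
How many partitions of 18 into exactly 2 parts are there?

9

Enumerating:
17+1
16+2
15+3
14+4
13+5
12+6
11+7
10+8
9+9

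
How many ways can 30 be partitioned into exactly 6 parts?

532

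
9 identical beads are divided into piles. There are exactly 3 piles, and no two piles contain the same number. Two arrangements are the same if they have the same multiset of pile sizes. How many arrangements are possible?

3

Enumerating:
6+2+1
5+3+1
4+3+2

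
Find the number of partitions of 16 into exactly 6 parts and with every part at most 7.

28

A partial list (first 12 by largest part):
7,5,1,1,1,1
7,4,2,1,1,1
7,3,3,1,1,1
7,3,2,2,1,1
7,2,2,2,2,1
6,6,1,1,1,1
6,5,2,1,1,1
6,4,3,1,1,1
6,4,2,2,1,1
6,3,3,2,1,1
6,3,2,2,2,1
6,2,2,2,2,2
…and 16 more, for 28 total.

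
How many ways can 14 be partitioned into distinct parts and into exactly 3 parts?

10

The partitions of 14 that satisfy the conditions:
1, 2, 11
1, 3, 10
1, 4, 9
2, 3, 9
1, 5, 8
2, 4, 8
1, 6, 7
2, 5, 7
3, 4, 7
3, 5, 6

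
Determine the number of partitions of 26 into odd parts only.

A full systematic count gives 165.

165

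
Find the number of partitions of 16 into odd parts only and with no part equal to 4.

A partial list (first 12 by largest part):
15,1
13,3
13,1,1,1
11,5
11,3,1,1
11,1,1,1,1,1
9,7
9,5,1,1
9,3,3,1
9,3,1,1,1,1
9,1,1,1,1,1,1,1
7,7,1,1
…and 20 more, for 32 total.

32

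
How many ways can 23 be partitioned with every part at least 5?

21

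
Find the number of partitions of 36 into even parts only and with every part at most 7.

37

There are too many to list fully; the first 12 (by largest part) are:
6,6,6,6,6,6
6,6,6,6,6,4,2
6,6,6,6,6,2,2,2
6,6,6,6,4,4,4
6,6,6,6,4,4,2,2
6,6,6,6,4,2,2,2,2
6,6,6,6,2,2,2,2,2,2
6,6,6,4,4,4,4,2
6,6,6,4,4,4,2,2,2
6,6,6,4,4,2,2,2,2,2
6,6,6,4,2,2,2,2,2,2,2
6,6,6,2,2,2,2,2,2,2,2,2
…and 25 more, for 37 total.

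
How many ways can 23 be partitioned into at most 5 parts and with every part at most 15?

253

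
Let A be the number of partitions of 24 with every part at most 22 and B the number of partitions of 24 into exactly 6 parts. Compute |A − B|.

Partitions of 24 with every part at most 22: 1573.
Partitions of 24 into exactly 6 parts: 199.
|1573 − 199| = 1374.

1374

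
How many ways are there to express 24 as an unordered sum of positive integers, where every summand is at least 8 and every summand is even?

5

The partitions of 24 that satisfy the conditions:
24
16, 8
14, 10
12, 12
8, 8, 8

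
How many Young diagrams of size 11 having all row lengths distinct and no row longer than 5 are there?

2

The partitions of 11 that satisfy the conditions:
5 + 4 + 2
5 + 3 + 2 + 1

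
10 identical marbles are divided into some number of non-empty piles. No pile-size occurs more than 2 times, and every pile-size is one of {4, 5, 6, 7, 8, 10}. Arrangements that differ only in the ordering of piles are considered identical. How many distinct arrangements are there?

Listing the qualifying partitions of 10:
10
4,6
5,5
That's 3 in total.

3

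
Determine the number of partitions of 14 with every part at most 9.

123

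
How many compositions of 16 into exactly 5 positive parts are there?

Place 4 bars in the 15 internal gaps of a row of 16 dots: C(15,4) = 1365.

1365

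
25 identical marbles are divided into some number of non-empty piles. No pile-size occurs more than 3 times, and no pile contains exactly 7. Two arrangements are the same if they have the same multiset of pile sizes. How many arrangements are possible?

668

Direct enumeration gives 668 partitions.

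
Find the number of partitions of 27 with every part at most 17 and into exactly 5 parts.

A full systematic count gives 237.

237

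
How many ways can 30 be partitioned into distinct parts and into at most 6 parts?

294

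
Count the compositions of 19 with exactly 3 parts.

153

Place 2 bars in the 18 internal gaps of a row of 19 dots: C(18,2) = 153.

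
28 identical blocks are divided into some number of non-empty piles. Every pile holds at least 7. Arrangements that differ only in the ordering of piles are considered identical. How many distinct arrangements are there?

18

The partitions of 28 that satisfy the conditions:
28
21+7
20+8
19+9
18+10
17+11
16+12
15+13
14+14
14+7+7
13+8+7
12+9+7
12+8+8
11+10+7
11+9+8
10+10+8
10+9+9
7+7+7+7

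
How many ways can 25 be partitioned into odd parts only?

142

Direct enumeration gives 142 partitions.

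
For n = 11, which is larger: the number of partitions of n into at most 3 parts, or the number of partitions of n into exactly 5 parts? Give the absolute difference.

Partitions of 11 into at most 3 parts: 16.
Partitions of 11 into exactly 5 parts: 10.
|16 − 10| = 6.

6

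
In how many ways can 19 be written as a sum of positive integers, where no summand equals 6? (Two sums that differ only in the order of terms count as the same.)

389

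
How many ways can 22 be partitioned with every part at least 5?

Listing the qualifying partitions of 22:
22
17+5
16+6
15+7
14+8
13+9
12+10
12+5+5
11+11
11+6+5
10+7+5
10+6+6
9+8+5
9+7+6
8+8+6
8+7+7
7+5+5+5
6+6+5+5
That's 18 in total.

18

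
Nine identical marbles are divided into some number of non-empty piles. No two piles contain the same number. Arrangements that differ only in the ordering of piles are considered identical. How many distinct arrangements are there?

The partitions of 9 that satisfy the conditions:
9
8 + 1
7 + 2
6 + 3
6 + 2 + 1
5 + 4
5 + 3 + 1
4 + 3 + 2

8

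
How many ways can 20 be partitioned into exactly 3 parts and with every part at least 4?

10

Listing the qualifying partitions of 20:
12+4+4
11+5+4
10+6+4
10+5+5
9+7+4
9+6+5
8+8+4
8+7+5
8+6+6
7+7+6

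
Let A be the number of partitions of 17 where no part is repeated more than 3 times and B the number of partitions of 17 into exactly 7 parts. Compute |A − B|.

Partitions of 17 where no part is repeated more than 3 times: 166.
Partitions of 17 into exactly 7 parts: 38.
|166 − 38| = 128.

128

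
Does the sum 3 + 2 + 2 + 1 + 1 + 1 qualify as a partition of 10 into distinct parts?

No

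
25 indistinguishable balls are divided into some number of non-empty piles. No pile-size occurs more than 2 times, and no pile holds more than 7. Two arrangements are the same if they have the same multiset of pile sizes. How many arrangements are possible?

82

There are 82 such partitions.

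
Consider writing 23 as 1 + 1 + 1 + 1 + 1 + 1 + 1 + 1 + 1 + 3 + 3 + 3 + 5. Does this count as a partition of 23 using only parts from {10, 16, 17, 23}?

No

The parts sum to 23, and the condition 'each summand belongs to {10, 16, 17, 23}' is violated.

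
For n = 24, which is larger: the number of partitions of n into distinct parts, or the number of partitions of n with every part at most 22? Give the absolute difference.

1451

Partitions of 24 into distinct parts: 122.
Partitions of 24 with every part at most 22: 1573.
|122 − 1573| = 1451.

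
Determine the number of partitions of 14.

There are 135 such partitions.

135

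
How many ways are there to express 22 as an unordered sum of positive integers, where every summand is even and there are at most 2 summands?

6

They are:
22
20, 2
18, 4
16, 6
14, 8
12, 10
Counting gives 6.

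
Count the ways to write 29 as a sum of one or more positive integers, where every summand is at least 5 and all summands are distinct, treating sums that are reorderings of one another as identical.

30

A partial list (first 12 by largest part):
29
24 + 5
23 + 6
22 + 7
21 + 8
20 + 9
19 + 10
18 + 11
18 + 6 + 5
17 + 12
17 + 7 + 5
16 + 13
…and 18 more, for 30 total.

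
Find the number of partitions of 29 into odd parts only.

256

Counting exhaustively, 256 partitions satisfy the conditions.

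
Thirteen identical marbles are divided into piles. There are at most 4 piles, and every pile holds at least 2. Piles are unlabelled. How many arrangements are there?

They are:
13
11,2
10,3
9,4
9,2,2
8,5
8,3,2
7,6
7,4,2
7,3,3
7,2,2,2
6,5,2
6,4,3
6,3,2,2
5,5,3
5,4,4
5,4,2,2
5,3,3,2
4,4,3,2
4,3,3,3

20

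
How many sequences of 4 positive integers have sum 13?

Equivalently, choose which 3 of the 12 gaps become plus signs: C(12,3) = 220.

220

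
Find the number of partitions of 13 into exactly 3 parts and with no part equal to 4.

10

Listing the qualifying partitions of 13:
11, 1, 1
10, 2, 1
9, 3, 1
9, 2, 2
8, 3, 2
7, 5, 1
7, 3, 3
6, 6, 1
6, 5, 2
5, 5, 3
That's 10 in total.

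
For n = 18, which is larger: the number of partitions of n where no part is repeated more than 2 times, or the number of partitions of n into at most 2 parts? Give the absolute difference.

Partitions of 18 where no part is repeated more than 2 times: 135.
Partitions of 18 into at most 2 parts: 10.
|135 − 10| = 125.

125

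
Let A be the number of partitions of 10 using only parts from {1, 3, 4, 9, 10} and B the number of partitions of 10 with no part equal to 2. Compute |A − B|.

10

Partitions of 10 using only parts from {1, 3, 4, 9, 10}: 10.
Partitions of 10 with no part equal to 2: 20.
|10 − 20| = 10.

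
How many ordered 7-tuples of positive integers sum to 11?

A composition of 11 into 7 positive parts is chosen by placing 6 dividers among the 10 gaps between 11 units: C(10,6) = 210.

210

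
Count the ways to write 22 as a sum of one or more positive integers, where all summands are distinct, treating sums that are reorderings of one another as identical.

Enumerating by decreasing first part gives 89 partitions in all.

89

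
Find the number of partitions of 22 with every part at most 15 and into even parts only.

49

A partial list (first 12 by largest part):
8+14
2+6+14
4+4+14
2+2+4+14
2+2+2+2+14
10+12
2+8+12
4+6+12
2+2+6+12
2+4+4+12
2+2+2+4+12
2+2+2+2+2+12
…and 37 more, for 49 total.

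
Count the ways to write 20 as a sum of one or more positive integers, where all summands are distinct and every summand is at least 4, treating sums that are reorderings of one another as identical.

12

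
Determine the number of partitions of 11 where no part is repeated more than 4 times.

There are too many to list fully; the first 12 (by largest part) are:
11
1+10
2+9
1+1+9
3+8
1+2+8
1+1+1+8
4+7
1+3+7
2+2+7
1+1+2+7
1+1+1+1+7
…and 32 more, for 44 total.

44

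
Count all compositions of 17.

Each of the 16 gaps between 17 units is either a break or not: 2^16 = 65536.

65536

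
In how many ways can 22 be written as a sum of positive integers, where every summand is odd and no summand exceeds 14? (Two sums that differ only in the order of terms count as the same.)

78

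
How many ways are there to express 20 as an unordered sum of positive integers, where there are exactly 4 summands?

There are too many to list fully; the first 12 (by largest part) are:
17, 1, 1, 1
16, 2, 1, 1
15, 3, 1, 1
15, 2, 2, 1
14, 4, 1, 1
14, 3, 2, 1
14, 2, 2, 2
13, 5, 1, 1
13, 4, 2, 1
13, 3, 3, 1
13, 3, 2, 2
12, 6, 1, 1
…and 52 more, for 64 total.

64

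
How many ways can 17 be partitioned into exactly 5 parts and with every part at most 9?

40

There are too many to list fully; the first 12 (by largest part) are:
9 + 5 + 1 + 1 + 1
9 + 4 + 2 + 1 + 1
9 + 3 + 3 + 1 + 1
9 + 3 + 2 + 2 + 1
9 + 2 + 2 + 2 + 2
8 + 6 + 1 + 1 + 1
8 + 5 + 2 + 1 + 1
8 + 4 + 3 + 1 + 1
8 + 4 + 2 + 2 + 1
8 + 3 + 3 + 2 + 1
8 + 3 + 2 + 2 + 2
7 + 7 + 1 + 1 + 1
…and 28 more, for 40 total.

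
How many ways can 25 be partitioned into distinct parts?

Enumerating by decreasing first part gives 142 partitions in all.

142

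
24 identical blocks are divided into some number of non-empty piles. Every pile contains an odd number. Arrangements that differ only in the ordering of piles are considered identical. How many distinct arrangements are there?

Direct enumeration gives 122 partitions.

122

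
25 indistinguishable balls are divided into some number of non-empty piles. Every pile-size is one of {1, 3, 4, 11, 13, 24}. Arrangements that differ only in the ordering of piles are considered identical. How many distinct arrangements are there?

63

A partial list (first 12 by largest part):
24,1
13,11,1
13,4,4,4
13,4,4,3,1
13,4,4,1,1,1,1
13,4,3,3,1,1
13,4,3,1,1,1,1,1
13,4,1,1,1,1,1,1,1,1
13,3,3,3,3
13,3,3,3,1,1,1
13,3,3,1,1,1,1,1,1
13,3,1,1,1,1,1,1,1,1,1
…and 51 more, for 63 total.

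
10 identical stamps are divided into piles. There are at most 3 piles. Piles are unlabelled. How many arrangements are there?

14

Listing the qualifying partitions of 10:
10
9, 1
8, 2
8, 1, 1
7, 3
7, 2, 1
6, 4
6, 3, 1
6, 2, 2
5, 5
5, 4, 1
5, 3, 2
4, 4, 2
4, 3, 3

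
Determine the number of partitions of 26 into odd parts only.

Direct enumeration gives 165 partitions.

165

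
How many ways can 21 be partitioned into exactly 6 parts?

110

A full systematic count gives 110.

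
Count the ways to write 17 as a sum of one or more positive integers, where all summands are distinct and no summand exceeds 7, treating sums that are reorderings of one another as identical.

The partitions of 17 that satisfy the conditions:
4 + 6 + 7
1 + 3 + 6 + 7
1 + 4 + 5 + 7
2 + 3 + 5 + 7
1 + 2 + 3 + 4 + 7
2 + 4 + 5 + 6
1 + 2 + 3 + 5 + 6
That's 7 in total.

7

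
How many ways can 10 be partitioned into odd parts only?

The partitions of 10 that satisfy the conditions:
9+1
7+3
7+1+1+1
5+5
5+3+1+1
5+1+1+1+1+1
3+3+3+1
3+3+1+1+1+1
3+1+1+1+1+1+1+1
1+1+1+1+1+1+1+1+1+1
That's 10 in total.

10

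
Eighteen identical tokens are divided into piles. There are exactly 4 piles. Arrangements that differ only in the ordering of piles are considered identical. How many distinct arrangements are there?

A partial list (first 12 by largest part):
15 + 1 + 1 + 1
14 + 2 + 1 + 1
13 + 3 + 1 + 1
13 + 2 + 2 + 1
12 + 4 + 1 + 1
12 + 3 + 2 + 1
12 + 2 + 2 + 2
11 + 5 + 1 + 1
11 + 4 + 2 + 1
11 + 3 + 3 + 1
11 + 3 + 2 + 2
10 + 6 + 1 + 1
…and 35 more, for 47 total.

47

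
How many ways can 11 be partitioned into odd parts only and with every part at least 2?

2

Listing the qualifying partitions of 11:
11
5 + 3 + 3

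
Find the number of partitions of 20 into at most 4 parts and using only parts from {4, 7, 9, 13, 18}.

Enumerating:
13 + 7
9 + 7 + 4

2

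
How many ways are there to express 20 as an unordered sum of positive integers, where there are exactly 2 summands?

10

Enumerating:
19+1
18+2
17+3
16+4
15+5
14+6
13+7
12+8
11+9
10+10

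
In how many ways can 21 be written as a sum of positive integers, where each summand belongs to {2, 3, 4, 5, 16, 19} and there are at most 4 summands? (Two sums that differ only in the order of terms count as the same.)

They are:
19, 2
16, 5
16, 3, 2

3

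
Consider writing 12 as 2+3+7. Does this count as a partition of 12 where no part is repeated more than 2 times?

The parts sum to 12, and the condition 'no summand is used more than 2 times' holds.

Yes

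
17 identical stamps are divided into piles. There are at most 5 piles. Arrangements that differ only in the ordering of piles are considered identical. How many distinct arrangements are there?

There are 119 such partitions.

119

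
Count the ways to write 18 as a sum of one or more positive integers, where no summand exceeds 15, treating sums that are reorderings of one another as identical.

381

Systematic enumeration (by largest part, then next-largest, …) yields 381.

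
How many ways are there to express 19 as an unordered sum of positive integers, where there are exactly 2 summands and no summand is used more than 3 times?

They are:
18 + 1
17 + 2
16 + 3
15 + 4
14 + 5
13 + 6
12 + 7
11 + 8
10 + 9
That's 9 in total.

9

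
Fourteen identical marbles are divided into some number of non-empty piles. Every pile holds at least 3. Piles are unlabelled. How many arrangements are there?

They are:
14
11,3
10,4
9,5
8,6
8,3,3
7,7
7,4,3
6,5,3
6,4,4
5,5,4
5,3,3,3
4,4,3,3

13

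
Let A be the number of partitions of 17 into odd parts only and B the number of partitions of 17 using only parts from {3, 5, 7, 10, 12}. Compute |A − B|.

33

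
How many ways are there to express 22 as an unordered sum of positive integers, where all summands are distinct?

Counting exhaustively, 89 partitions satisfy the conditions.

89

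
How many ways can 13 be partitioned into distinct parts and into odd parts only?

The partitions of 13 that satisfy the conditions:
13
9 + 3 + 1
7 + 5 + 1

3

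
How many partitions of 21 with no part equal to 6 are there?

616

A full systematic count gives 616.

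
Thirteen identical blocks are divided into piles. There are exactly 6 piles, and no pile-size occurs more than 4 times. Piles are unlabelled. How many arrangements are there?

12

They are:
7+2+1+1+1+1
6+3+1+1+1+1
6+2+2+1+1+1
5+4+1+1+1+1
5+3+2+1+1+1
5+2+2+2+1+1
4+4+2+1+1+1
4+3+3+1+1+1
4+3+2+2+1+1
4+2+2+2+2+1
3+3+3+2+1+1
3+3+2+2+2+1
That's 12 in total.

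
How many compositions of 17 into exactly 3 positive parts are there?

120

Place 2 bars in the 16 internal gaps of a row of 17 dots: C(16,2) = 120.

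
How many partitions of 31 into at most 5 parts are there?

748

There are 748 such partitions.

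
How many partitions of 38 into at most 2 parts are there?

20

Enumerating:
38
37 + 1
36 + 2
35 + 3
34 + 4
33 + 5
32 + 6
31 + 7
30 + 8
29 + 9
28 + 10
27 + 11
26 + 12
25 + 13
24 + 14
23 + 15
22 + 16
21 + 17
20 + 18
19 + 19
Counting gives 20.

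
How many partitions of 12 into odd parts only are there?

Enumerating:
11, 1
9, 3
9, 1, 1, 1
7, 5
7, 3, 1, 1
7, 1, 1, 1, 1, 1
5, 5, 1, 1
5, 3, 3, 1
5, 3, 1, 1, 1, 1
5, 1, 1, 1, 1, 1, 1, 1
3, 3, 3, 3
3, 3, 3, 1, 1, 1
3, 3, 1, 1, 1, 1, 1, 1
3, 1, 1, 1, 1, 1, 1, 1, 1, 1
1, 1, 1, 1, 1, 1, 1, 1, 1, 1, 1, 1

15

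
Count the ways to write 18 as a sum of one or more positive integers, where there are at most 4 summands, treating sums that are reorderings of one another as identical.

84

Counting exhaustively, 84 partitions satisfy the conditions.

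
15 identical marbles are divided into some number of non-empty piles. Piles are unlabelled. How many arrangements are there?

176

There are 176 such partitions.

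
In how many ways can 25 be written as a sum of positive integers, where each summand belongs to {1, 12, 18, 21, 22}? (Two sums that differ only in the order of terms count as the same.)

6

They are:
22,1,1,1
21,1,1,1,1
18,1,1,1,1,1,1,1
12,12,1
12,1,1,1,1,1,1,1,1,1,1,1,1,1
1,1,1,1,1,1,1,1,1,1,1,1,1,1,1,1,1,1,1,1,1,1,1,1,1
That's 6 in total.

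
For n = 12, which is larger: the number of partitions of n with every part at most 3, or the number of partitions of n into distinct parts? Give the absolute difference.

4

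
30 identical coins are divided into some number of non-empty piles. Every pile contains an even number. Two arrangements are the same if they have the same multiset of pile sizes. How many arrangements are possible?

Direct enumeration gives 176 partitions.

176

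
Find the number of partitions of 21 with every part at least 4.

A partial list (first 12 by largest part):
21
4+17
5+16
6+15
7+14
8+13
4+4+13
9+12
4+5+12
10+11
4+6+11
5+5+11
…and 15 more, for 27 total.

27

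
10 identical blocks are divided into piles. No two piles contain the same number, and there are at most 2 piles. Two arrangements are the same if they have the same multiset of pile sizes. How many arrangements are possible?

5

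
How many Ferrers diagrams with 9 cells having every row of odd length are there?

They are:
9
7,1,1
5,3,1
5,1,1,1,1
3,3,3
3,3,1,1,1
3,1,1,1,1,1,1
1,1,1,1,1,1,1,1,1

8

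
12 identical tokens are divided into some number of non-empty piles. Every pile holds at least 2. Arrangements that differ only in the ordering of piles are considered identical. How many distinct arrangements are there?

21

They are:
12
2+10
3+9
4+8
2+2+8
5+7
2+3+7
6+6
2+4+6
3+3+6
2+2+2+6
2+5+5
3+4+5
2+2+3+5
4+4+4
2+2+4+4
2+3+3+4
2+2+2+2+4
3+3+3+3
2+2+2+3+3
2+2+2+2+2+2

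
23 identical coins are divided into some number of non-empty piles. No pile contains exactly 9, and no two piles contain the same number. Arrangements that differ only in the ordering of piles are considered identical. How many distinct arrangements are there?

85

A full systematic count gives 85.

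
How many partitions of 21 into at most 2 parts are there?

The partitions of 21 that satisfy the conditions:
21
20, 1
19, 2
18, 3
17, 4
16, 5
15, 6
14, 7
13, 8
12, 9
11, 10
Counting gives 11.

11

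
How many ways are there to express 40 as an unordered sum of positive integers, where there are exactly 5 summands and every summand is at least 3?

377

Counting exhaustively, 377 partitions satisfy the conditions.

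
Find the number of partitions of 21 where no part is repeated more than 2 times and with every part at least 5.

13

Enumerating:
21
16+5
15+6
14+7
13+8
12+9
11+10
11+5+5
10+6+5
9+7+5
9+6+6
8+8+5
8+7+6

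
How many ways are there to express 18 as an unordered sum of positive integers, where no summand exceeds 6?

There are 199 such partitions.

199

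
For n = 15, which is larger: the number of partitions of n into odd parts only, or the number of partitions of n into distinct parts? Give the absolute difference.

0

Partitions of 15 into odd parts only: 27.
Partitions of 15 into distinct parts: 27.
|27 − 27| = 0.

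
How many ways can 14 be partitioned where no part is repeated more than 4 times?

100

A full systematic count gives 100.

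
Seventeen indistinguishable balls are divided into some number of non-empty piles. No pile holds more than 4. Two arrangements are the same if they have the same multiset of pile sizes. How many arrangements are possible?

Counting exhaustively, 72 partitions satisfy the conditions.

72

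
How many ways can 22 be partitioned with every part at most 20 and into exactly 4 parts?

There are 84 such partitions.

84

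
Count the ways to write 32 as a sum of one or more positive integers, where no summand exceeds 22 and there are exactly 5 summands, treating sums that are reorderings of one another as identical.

462

Direct enumeration gives 462 partitions.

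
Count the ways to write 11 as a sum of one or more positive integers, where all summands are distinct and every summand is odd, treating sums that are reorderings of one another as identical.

2

Listing the qualifying partitions of 11:
11
1, 3, 7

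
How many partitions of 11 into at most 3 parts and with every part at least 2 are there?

Listing the qualifying partitions of 11:
11
9,2
8,3
7,4
7,2,2
6,5
6,3,2
5,4,2
5,3,3
4,4,3
Counting gives 10.

10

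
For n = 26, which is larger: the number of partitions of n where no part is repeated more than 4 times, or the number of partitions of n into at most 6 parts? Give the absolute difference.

Partitions of 26 where no part is repeated more than 4 times: 1414.
Partitions of 26 into at most 6 parts: 709.
|1414 − 709| = 705.

705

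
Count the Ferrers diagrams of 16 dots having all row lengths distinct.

32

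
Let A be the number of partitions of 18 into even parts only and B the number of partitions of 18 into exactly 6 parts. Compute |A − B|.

Partitions of 18 into even parts only: 30.
Partitions of 18 into exactly 6 parts: 58.
|30 − 58| = 28.

28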